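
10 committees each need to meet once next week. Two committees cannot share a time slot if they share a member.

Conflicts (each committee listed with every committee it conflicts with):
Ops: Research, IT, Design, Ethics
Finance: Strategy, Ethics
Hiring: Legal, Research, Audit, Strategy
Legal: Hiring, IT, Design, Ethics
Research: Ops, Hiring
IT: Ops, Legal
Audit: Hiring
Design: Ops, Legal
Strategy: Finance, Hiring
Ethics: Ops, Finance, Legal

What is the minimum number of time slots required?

The cycle Legal-Hiring-Strategy-Finance-Ethics-Legal has odd length 5, so it cannot be 2-colored; at least 3 time slots are needed.
A valid assignment using 3 time slots: Ops=1, Finance=3, Hiring=2, Legal=1, Research=3, IT=2, Audit=1, Design=2, Strategy=1, Ethics=2. No two conflicting committees share a time slot.

3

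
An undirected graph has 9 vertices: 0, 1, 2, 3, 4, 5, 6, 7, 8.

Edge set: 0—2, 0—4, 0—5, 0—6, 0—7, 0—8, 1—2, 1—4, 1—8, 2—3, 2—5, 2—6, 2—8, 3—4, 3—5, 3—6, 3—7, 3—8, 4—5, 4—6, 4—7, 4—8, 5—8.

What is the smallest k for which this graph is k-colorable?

4

0, 4, 5, 8 are pairwise adjacent (a clique of size 4), so at least 4 colors are needed.
4 colors suffice: color a → {2, 4}; color b → {6, 7, 8}; color c → {0, 1, 3}; color d → {5}. Every edge joins two different colors.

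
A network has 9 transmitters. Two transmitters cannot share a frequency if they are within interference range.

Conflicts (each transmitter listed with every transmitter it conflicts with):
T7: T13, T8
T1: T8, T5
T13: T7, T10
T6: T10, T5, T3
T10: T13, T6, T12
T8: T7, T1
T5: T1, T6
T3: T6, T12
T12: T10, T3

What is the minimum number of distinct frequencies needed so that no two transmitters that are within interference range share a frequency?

The cycle T5-T1-T8-T7-T13-T10-T6-T5 has odd length 7, so it cannot be 2-colored; at least 3 frequencies are needed.
A valid assignment using 3 frequencies: T7=1, T1=1, T13=3, T6=1, T10=2, T8=2, T5=2, T3=2, T12=1. No two conflicting transmitters share a frequency.

3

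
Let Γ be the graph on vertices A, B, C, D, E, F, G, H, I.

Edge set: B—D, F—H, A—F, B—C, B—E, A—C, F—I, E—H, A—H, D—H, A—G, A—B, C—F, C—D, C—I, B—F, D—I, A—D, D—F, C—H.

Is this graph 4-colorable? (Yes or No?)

A, C, D, F, H form a clique, so at least 5 colors are needed.
So 4 colors are not enough.

No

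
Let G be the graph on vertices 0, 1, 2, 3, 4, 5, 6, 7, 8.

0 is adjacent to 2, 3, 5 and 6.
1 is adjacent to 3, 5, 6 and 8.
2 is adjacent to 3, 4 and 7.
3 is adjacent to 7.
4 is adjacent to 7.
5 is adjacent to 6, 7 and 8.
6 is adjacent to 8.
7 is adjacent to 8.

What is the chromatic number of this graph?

4

1, 5, 6, 8 are pairwise adjacent (a clique of size 4), so at least 4 colors are needed.
4 colors suffice: color a → {0, 1, 7}; color b → {2, 5}; color c → {3, 4, 6}; color d → {8}. Every edge joins two different colors.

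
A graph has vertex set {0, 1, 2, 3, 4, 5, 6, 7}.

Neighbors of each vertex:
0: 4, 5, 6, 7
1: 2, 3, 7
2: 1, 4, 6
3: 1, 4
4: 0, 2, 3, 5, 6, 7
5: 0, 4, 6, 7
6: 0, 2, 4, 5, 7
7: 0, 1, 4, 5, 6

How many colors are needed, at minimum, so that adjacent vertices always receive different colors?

5

0, 4, 5, 6, 7 form a clique, so at least 5 colors are needed.
A valid assignment using 5 colors: 0=e, 1=a, 2=c, 3=b, 4=a, 5=d, 6=b, 7=c. Each edge has distinct colors on its endpoints.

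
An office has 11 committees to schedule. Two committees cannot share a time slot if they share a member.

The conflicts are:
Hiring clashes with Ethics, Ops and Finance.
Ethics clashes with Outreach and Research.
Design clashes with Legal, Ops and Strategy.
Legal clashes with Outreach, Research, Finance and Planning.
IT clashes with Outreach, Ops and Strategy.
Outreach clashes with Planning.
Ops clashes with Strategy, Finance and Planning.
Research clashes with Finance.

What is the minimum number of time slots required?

3

Legal, Research, Finance are mutually in conflict, so at least 3 time slots are needed.
3 time slots suffice: time slot 1 → {Ethics, Legal, Ops}; time slot 2 → {Outreach, Strategy, Finance}; time slot 3 → {Hiring, Design, IT, Research, Planning}. Every pair that conflicts lands in different time slots.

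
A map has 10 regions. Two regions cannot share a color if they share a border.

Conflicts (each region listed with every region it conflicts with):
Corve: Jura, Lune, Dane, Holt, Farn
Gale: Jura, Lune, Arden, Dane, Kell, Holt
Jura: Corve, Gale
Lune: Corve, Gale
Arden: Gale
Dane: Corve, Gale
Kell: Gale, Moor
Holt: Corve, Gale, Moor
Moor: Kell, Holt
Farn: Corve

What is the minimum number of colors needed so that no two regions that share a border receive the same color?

2

Corve and Farn conflict, so at least 2 colors are needed.
One proper 2-coloring: Corve=1, Gale=1, Jura=2, Lune=2, Arden=2, Dane=2, Kell=2, Holt=2, Moor=1, Farn=2. No two conflicting regions share a color.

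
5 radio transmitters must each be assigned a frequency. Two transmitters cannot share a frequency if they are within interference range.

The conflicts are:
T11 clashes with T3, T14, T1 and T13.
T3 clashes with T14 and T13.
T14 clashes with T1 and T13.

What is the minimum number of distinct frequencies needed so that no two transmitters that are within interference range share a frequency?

4

T11, T3, T14, T13 pairwise conflict, so at least 4 frequencies are needed.
4 frequencies suffice: frequency 1 → {T14}; frequency 2 → {T11}; frequency 3 → {T1, T13}; frequency 4 → {T3}. Every pair that conflicts lands in different frequencies.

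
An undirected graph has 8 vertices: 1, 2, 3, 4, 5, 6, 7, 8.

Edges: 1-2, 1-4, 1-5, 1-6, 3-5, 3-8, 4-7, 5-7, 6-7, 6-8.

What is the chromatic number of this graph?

3

The cycle 1-6-8-3-5-1 has odd length 5, so it cannot be 2-colored; at least 3 colors are needed.
3 colors suffice: 1=red, 2=blue, 3=green, 4=blue, 5=blue, 6=blue, 7=red, 8=red. Every edge joins two different colors.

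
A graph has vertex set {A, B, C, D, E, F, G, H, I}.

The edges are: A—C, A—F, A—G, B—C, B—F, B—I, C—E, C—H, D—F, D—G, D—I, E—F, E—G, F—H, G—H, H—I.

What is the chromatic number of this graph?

2

A and F are adjacent, so at least 2 colors are needed.
A valid assignment using 2 colors: A=2, B=2, C=1, D=2, E=2, F=1, G=1, H=2, I=1. Each edge has distinct colors on its endpoints.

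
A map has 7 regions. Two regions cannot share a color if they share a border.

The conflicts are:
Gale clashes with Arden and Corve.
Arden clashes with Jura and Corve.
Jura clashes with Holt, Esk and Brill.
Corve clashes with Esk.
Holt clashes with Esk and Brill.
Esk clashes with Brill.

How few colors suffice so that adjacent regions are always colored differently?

Jura, Holt, Esk, Brill are mutually in conflict, so at least 4 colors are needed.
One proper 4-coloring: Gale=3, Arden=2, Jura=1, Corve=1, Holt=3, Esk=2, Brill=4. Each listed conflict is separated.

4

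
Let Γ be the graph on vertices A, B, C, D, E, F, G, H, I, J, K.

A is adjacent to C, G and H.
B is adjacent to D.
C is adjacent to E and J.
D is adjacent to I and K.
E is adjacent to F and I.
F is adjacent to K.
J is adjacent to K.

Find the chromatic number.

The cycle F-E-C-J-K-F has odd length 5, so it cannot be 2-colored; at least 3 colors are needed.
3 colors suffice: color 1 → {A, D, E, J}; color 2 → {B, C, G, H, I, K}; color 3 → {F}. Each edge has distinct colors on its endpoints.

3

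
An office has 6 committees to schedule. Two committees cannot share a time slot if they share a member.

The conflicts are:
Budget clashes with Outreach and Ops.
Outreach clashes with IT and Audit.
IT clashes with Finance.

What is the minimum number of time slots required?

2

Outreach and IT conflict, so at least 2 time slots are needed.
A valid assignment using 2 time slots: Budget=2, Outreach=1, IT=2, Finance=1, Audit=2, Ops=1. No two conflicting committees share a time slot.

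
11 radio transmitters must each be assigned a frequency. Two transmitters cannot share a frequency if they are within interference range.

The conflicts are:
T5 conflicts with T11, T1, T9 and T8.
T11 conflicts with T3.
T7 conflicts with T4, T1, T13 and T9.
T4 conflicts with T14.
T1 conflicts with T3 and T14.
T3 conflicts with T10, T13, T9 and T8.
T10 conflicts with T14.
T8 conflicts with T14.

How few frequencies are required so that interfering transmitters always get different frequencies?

T7 and T13 conflict, so at least 2 frequencies are needed.
2 frequencies suffice: frequency 1 → {T5, T7, T3, T14}; frequency 2 → {T11, T4, T1, T10, T13, T9, T8}. Every pair that conflicts lands in different frequencies.

2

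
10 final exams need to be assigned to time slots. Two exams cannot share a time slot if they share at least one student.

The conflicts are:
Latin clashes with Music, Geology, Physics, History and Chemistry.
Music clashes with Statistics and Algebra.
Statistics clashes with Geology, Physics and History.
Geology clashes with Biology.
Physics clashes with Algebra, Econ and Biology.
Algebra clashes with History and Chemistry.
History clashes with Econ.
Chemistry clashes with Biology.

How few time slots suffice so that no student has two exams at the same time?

2

Geology and Biology conflict, so at least 2 time slots are needed.
2 time slots suffice: time slot 1 → {Music, Geology, Physics, History, Chemistry}; time slot 2 → {Latin, Statistics, Algebra, Econ, Biology}. No two conflicting exams share a time slot.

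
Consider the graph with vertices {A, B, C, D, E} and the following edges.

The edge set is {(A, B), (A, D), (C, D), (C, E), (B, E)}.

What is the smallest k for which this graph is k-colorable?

3

The cycle A-B-E-C-D-A has odd length 5, so it cannot be 2-colored; at least 3 colors are needed.
3 colors suffice: color red → {D, E}; color blue → {A, C}; color green → {B}. Each edge has distinct colors on its endpoints.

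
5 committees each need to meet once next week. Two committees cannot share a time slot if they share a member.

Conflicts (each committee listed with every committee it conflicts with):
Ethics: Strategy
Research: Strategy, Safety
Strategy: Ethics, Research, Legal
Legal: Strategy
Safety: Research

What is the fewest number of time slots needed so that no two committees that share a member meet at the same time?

Research and Strategy conflict, so at least 2 time slots are needed.
2 time slots suffice: time slot 1 → {Strategy, Safety}; time slot 2 → {Ethics, Research, Legal}. Each listed conflict is separated.

2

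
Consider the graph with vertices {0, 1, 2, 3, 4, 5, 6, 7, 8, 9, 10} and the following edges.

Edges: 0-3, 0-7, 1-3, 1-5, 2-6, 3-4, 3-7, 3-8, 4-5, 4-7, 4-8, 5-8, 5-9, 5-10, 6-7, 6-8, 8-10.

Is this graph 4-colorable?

The chromatic number is 3. 3, 4, 8 form a triangle, so at least 3 colors are needed.
3 colors suffice: 0=c, 1=b, 2=b, 3=a, 4=c, 5=a, 6=a, 7=b, 8=b, 9=b, 10=c.
Since 4 ≥ 3, a proper 4-coloring certainly exists.

Yes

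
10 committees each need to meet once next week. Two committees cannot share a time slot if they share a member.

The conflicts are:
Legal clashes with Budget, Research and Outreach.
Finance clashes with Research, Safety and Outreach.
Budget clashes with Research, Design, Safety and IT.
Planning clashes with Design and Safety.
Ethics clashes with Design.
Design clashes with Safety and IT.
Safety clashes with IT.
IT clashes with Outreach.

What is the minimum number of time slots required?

4

Budget, Design, Safety, IT all conflict with each other, so at least 4 time slots are needed.
4 time slots suffice: time slot 1 → {Budget, Planning, Ethics, Outreach}; time slot 2 → {Research, Design}; time slot 3 → {Legal, Safety}; time slot 4 → {Finance, IT}. No two conflicting committees share a time slot.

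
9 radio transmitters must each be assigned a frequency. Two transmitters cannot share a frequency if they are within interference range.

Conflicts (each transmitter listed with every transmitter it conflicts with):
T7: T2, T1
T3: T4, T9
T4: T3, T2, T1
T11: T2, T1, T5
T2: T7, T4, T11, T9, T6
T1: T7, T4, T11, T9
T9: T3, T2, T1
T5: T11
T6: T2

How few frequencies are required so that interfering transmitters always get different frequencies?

T3 and T4 conflict, so at least 2 frequencies are needed.
Using 2 frequencies: T7=2, T3=1, T4=2, T11=2, T2=1, T1=1, T9=2, T5=1, T6=2. No two conflicting transmitters share a frequency.

2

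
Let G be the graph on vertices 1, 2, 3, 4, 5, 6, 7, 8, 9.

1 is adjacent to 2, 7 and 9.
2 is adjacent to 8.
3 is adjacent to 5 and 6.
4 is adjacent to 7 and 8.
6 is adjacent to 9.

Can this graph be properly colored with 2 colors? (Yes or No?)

No

The cycle 8-2-1-7-4-8 has odd length 5, so it cannot be 2-colored; at least 3 colors are needed.
So 2 colors are not enough.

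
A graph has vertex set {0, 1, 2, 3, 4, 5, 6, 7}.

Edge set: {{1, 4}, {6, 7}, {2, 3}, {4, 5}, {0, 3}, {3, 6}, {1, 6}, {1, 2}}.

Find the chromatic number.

6 and 7 are adjacent, so at least 2 colors are needed.
One proper 2-coloring: 0=a, 1=b, 2=a, 3=b, 4=a, 5=b, 6=a, 7=b. No two adjacent vertices share a color.

2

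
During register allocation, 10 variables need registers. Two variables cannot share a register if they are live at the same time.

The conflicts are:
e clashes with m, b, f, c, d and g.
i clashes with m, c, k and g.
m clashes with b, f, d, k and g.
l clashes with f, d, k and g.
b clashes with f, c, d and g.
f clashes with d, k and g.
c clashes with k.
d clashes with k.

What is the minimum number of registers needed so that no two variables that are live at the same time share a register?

5

e, m, b, f, d are mutually in conflict, so at least 5 registers are needed.
5 registers suffice: register 1 → {m, l, c}; register 2 → {i, f}; register 3 → {d, g}; register 4 → {e, k}; register 5 → {b}. No two conflicting variables share a register.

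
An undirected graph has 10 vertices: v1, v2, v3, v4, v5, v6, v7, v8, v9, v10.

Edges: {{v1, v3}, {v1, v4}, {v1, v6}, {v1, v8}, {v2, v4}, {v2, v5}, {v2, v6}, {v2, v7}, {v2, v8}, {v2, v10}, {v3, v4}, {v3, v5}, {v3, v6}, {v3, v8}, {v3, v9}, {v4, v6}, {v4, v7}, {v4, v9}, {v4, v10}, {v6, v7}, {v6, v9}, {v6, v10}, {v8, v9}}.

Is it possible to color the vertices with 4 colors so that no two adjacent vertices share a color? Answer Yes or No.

Yes

The chromatic number is 4. v2, v4, v6, v10 are pairwise adjacent (a clique of size 4), so at least 4 colors are needed.
A valid assignment using 4 colors: v1=Y, v2=G, v3=G, v4=R, v5=R, v6=B, v7=Y, v8=R, v9=Y, v10=Y.
That is already a proper 4-coloring.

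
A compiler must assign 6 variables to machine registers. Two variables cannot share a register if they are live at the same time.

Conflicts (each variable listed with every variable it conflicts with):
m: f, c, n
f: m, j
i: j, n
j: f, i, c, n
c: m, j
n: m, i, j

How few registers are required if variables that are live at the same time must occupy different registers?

3

i, j, n pairwise conflict, so at least 3 registers are needed.
Using 3 registers: m=1, f=2, i=3, j=1, c=2, n=2. Every pair that conflicts lands in different registers.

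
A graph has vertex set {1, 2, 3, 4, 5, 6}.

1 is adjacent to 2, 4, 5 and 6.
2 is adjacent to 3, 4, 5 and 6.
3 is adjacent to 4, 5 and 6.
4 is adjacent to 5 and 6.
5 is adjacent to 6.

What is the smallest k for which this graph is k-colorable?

5

2, 3, 4, 5, 6 are pairwise adjacent (a clique of size 5), so at least 5 colors are needed.
A valid assignment using 5 colors: 1=e, 2=b, 3=e, 4=c, 5=a, 6=d. No two adjacent vertices share a color.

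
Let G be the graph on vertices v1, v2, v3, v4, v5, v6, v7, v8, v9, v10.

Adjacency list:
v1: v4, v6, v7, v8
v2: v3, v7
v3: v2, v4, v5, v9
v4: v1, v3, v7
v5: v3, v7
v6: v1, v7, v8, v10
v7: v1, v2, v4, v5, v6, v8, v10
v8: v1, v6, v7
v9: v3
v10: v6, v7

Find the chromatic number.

v1, v6, v7, v8 are pairwise adjacent (a clique of size 4), so at least 4 colors are needed.
A valid assignment using 4 colors: v1=blue, v2=blue, v3=red, v4=green, v5=blue, v6=green, v7=red, v8=yellow, v9=blue, v10=blue. No two adjacent vertices share a color.

4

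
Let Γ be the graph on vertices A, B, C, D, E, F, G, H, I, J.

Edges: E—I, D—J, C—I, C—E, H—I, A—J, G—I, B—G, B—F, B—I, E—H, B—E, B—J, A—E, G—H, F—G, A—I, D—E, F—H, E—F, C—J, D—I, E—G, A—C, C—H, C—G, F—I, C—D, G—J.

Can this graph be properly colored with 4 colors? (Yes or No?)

No

C, E, G, H, I are pairwise adjacent (a clique of size 5), so at least 5 colors are needed.
So 4 colors are not enough.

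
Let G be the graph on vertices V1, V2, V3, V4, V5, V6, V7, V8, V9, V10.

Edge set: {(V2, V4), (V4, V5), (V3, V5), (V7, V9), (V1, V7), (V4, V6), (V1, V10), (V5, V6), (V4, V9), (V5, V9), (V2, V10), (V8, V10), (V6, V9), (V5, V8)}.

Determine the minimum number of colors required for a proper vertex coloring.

4

V4, V5, V6, V9 are pairwise adjacent (a clique of size 4), so at least 4 colors are needed.
4 colors suffice: color 1 → {V5, V7, V10}; color 2 → {V1, V3, V4, V8}; color 3 → {V2, V9}; color 4 → {V6}. Each edge has distinct colors on its endpoints.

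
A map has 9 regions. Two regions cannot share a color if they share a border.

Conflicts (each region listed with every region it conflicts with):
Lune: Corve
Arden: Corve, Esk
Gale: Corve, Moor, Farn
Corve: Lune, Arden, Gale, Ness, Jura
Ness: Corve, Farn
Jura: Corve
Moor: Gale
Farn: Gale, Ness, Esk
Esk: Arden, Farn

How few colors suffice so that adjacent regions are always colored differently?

The cycle Ness-Corve-Arden-Esk-Farn-Ness has odd length 5, so it cannot be 2-colored; at least 3 colors are needed.
One proper 3-coloring: Lune=2, Arden=2, Gale=2, Corve=1, Ness=2, Jura=2, Moor=1, Farn=1, Esk=3. Every pair that conflicts lands in different colors.

3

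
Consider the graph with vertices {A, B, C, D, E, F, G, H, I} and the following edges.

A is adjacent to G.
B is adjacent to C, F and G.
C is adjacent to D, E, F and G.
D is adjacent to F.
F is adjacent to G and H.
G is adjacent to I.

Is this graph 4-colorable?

The chromatic number is 4. B, C, F, G are mutually adjacent (a clique of size 4), so at least 4 colors are needed.
4 colors suffice: color red → {A, C, H, I}; color blue → {E, F}; color green → {D, G}; color yellow → {B}.
That is already a proper 4-coloring.

Yes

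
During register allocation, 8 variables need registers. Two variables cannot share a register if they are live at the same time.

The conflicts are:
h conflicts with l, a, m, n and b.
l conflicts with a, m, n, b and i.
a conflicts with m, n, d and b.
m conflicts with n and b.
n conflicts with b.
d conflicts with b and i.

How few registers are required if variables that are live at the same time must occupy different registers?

h, l, a, m, n, b pairwise conflict, so at least 6 registers are needed.
A valid assignment using 6 registers: h=4, l=2, a=1, m=5, n=6, d=2, b=3, i=1. Every pair that conflicts lands in different registers.

6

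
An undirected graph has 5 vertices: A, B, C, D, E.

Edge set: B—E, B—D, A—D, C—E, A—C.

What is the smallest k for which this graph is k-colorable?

3

The cycle D-B-E-C-A-D has odd length 5, so it cannot be 2-colored; at least 3 colors are needed.
A valid assignment using 3 colors: A=3, B=2, C=2, D=1, E=1. Every edge joins two different colors.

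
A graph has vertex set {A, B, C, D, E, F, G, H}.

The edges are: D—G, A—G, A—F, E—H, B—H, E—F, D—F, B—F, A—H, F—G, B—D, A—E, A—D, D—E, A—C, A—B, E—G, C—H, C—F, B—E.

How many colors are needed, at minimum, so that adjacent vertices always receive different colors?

A, D, E, F, G form a clique, so at least 5 colors are needed.
5 colors suffice: A=1, B=5, C=2, D=4, E=2, F=3, G=5, H=3. No two adjacent vertices share a color.

5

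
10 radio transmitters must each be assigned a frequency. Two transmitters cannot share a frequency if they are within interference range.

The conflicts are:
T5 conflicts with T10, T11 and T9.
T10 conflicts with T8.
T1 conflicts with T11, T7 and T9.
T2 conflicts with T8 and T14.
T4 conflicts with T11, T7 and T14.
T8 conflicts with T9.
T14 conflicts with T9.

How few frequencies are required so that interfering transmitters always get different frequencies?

The cycle T1-T7-T4-T14-T9-T1 has odd length 5, so it cannot be 2-colored; at least 3 frequencies are needed.
A valid assignment using 3 frequencies: T5=2, T10=1, T1=2, T2=1, T4=1, T11=3, T8=2, T7=3, T14=2, T9=1. No two conflicting transmitters share a frequency.

3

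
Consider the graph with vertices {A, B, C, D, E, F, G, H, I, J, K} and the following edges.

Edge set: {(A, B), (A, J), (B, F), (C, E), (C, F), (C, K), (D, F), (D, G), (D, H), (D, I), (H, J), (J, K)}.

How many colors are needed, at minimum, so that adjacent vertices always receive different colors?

2

C and K are adjacent, so at least 2 colors are needed.
One proper 2-coloring: A=2, B=1, C=1, D=1, E=2, F=2, G=2, H=2, I=2, J=1, K=2. Each edge has distinct colors on its endpoints.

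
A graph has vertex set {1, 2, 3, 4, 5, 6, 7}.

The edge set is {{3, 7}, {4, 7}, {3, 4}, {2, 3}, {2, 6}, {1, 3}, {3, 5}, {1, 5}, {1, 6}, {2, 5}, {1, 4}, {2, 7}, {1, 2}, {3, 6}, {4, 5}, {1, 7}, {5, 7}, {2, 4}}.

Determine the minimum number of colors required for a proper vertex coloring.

1, 2, 3, 4, 5, 7 form a clique, so at least 6 colors are needed.
A valid assignment using 6 colors: 1=blue, 2=green, 3=red, 4=orange, 5=yellow, 6=yellow, 7=purple. Each edge has distinct colors on its endpoints.

6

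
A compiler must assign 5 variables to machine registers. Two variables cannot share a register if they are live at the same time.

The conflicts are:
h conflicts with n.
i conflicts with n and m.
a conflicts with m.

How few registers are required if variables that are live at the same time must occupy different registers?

i and n conflict, so at least 2 registers are needed.
2 registers suffice: register 1 → {n, m}; register 2 → {h, i, a}. Every pair that conflicts lands in different registers.

2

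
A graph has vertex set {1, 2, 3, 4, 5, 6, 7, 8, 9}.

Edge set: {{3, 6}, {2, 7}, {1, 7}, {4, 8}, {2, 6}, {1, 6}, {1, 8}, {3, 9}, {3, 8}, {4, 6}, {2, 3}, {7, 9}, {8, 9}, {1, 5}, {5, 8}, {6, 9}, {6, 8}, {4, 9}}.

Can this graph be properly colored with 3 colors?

No

4, 6, 8, 9 are mutually adjacent (a clique of size 4), so at least 4 colors are needed.
So 3 colors are not enough.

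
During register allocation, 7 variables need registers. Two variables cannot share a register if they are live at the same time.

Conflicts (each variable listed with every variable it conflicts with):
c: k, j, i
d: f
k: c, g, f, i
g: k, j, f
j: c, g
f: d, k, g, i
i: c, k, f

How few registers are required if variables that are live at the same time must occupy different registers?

c, k, i are mutually in conflict, so at least 3 registers are needed.
3 registers suffice: register 1 → {c, f}; register 2 → {d, k, j}; register 3 → {g, i}. Every pair that conflicts lands in different registers.

3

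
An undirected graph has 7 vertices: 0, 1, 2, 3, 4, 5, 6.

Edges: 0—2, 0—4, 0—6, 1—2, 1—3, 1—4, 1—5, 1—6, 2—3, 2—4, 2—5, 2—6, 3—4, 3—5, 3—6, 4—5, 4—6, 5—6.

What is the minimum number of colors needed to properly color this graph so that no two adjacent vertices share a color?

6

1, 2, 3, 4, 5, 6 are pairwise adjacent (a clique of size 6), so at least 6 colors are needed.
One proper 6-coloring: 0=yellow, 1=yellow, 2=red, 3=orange, 4=green, 5=purple, 6=blue. No two adjacent vertices share a color.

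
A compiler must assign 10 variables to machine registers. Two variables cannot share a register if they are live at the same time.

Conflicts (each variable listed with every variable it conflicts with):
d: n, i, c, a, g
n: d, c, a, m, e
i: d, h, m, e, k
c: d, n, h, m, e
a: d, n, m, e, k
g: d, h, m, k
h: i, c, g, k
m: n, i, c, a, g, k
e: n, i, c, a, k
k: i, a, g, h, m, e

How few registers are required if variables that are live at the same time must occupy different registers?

3

g, m, k are mutually in conflict, so at least 3 registers are needed.
3 registers suffice: d=2, n=1, i=3, c=3, a=3, g=3, h=2, m=2, e=2, k=1. Every pair that conflicts lands in different registers.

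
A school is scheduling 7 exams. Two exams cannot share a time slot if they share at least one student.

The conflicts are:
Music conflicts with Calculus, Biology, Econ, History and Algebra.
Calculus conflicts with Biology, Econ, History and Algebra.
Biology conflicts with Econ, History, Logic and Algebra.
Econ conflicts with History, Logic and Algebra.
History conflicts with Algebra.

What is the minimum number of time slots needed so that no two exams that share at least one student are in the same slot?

Music, Calculus, Biology, Econ, History, Algebra are mutually in conflict, so at least 6 time slots are needed.
6 time slots suffice: time slot 1 → {Econ}; time slot 2 → {Biology}; time slot 3 → {Music, Logic}; time slot 4 → {Algebra}; time slot 5 → {History}; time slot 6 → {Calculus}. Each listed conflict is separated.

6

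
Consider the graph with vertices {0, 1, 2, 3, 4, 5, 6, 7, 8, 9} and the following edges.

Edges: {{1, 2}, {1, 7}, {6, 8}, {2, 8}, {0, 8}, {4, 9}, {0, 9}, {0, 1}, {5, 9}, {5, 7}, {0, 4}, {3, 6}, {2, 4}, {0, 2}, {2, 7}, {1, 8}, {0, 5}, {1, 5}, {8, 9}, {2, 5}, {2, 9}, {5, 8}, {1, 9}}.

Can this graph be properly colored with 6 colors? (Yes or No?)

The chromatic number is 6. 0, 1, 2, 5, 8, 9 form a clique, so at least 6 colors are needed.
One proper 6-coloring: 0=d, 1=b, 2=a, 3=b, 4=b, 5=e, 6=a, 7=c, 8=c, 9=f.
That is already a proper 6-coloring.

Yes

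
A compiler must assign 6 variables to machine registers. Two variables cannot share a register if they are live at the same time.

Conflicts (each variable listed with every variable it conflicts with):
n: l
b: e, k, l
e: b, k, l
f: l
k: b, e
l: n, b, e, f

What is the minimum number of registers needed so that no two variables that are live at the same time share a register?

3

b, e, l pairwise conflict, so at least 3 registers are needed.
3 registers suffice: register 1 → {k, l}; register 2 → {n, e, f}; register 3 → {b}. Each listed conflict is separated.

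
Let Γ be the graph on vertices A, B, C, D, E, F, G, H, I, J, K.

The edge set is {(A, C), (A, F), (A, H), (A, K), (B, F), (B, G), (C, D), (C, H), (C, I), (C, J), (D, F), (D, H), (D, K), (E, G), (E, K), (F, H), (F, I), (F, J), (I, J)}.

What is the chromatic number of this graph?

3

C, D, H are mutually adjacent, so at least 3 colors are needed.
One proper 3-coloring: A=2, B=2, C=1, D=2, E=2, F=1, G=1, H=3, I=2, J=3, K=1. Every edge joins two different colors.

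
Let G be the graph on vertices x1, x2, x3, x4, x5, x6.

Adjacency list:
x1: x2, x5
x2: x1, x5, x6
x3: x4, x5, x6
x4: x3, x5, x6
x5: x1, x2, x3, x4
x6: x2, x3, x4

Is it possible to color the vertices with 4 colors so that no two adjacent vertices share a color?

The chromatic number is 3. x3, x4, x5 are mutually adjacent, so at least 3 colors are needed.
3 colors suffice: x1=3, x2=2, x3=3, x4=2, x5=1, x6=1.
Since 4 ≥ 3, a proper 4-coloring certainly exists.

Yes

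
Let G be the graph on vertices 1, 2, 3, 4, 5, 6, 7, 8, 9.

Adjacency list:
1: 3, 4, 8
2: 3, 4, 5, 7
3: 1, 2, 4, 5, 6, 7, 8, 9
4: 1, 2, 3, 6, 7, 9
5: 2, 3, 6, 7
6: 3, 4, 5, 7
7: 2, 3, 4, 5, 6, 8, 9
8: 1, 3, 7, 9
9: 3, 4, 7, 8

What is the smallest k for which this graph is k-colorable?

2, 3, 4, 7 form a clique, so at least 4 colors are needed.
4 colors suffice: color red → {3}; color blue → {1, 7}; color green → {4, 5, 8}; color yellow → {2, 6, 9}. Every edge joins two different colors.

4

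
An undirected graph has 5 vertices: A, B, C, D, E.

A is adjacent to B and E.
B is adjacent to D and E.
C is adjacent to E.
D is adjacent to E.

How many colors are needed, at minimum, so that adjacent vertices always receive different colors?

3

B, D, E are mutually adjacent, so at least 3 colors are needed.
3 colors suffice: color 1 → {E}; color 2 → {B, C}; color 3 → {A, D}. Each edge has distinct colors on its endpoints.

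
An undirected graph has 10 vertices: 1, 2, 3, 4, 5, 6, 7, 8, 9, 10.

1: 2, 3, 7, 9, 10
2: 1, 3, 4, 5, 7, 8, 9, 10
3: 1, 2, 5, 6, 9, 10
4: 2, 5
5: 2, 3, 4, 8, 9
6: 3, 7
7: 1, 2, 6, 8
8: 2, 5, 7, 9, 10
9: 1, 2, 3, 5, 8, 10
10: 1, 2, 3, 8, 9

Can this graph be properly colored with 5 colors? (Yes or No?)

The chromatic number is 5. 1, 2, 3, 9, 10 are mutually adjacent (a clique of size 5), so at least 5 colors are needed.
A valid assignment using 5 colors: 1=d, 2=a, 3=c, 4=b, 5=d, 6=a, 7=b, 8=c, 9=b, 10=e.
That is already a proper 5-coloring.

Yes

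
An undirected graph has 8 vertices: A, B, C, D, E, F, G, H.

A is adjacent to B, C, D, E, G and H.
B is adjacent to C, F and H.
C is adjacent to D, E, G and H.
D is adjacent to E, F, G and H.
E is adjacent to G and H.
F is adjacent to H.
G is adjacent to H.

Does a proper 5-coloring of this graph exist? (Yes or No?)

A, C, D, E, G, H form a clique, so at least 6 colors are needed.
So 5 colors are not enough.

No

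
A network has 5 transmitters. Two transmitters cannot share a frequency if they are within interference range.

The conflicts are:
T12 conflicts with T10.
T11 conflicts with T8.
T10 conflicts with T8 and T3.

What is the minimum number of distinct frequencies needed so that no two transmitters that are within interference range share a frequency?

2

T10 and T3 conflict, so at least 2 frequencies are needed.
2 frequencies suffice: frequency 1 → {T11, T10}; frequency 2 → {T12, T8, T3}. Every pair that conflicts lands in different frequencies.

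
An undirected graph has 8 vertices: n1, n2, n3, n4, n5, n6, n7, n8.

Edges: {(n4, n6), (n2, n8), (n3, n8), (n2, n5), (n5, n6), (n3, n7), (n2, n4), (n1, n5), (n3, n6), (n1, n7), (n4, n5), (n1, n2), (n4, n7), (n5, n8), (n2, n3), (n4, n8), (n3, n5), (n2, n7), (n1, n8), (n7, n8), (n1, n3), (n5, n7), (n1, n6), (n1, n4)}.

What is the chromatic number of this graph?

6

n1, n2, n3, n5, n7, n8 are pairwise adjacent (a clique of size 6), so at least 6 colors are needed.
6 colors suffice: color 1 → {n1}; color 2 → {n5}; color 3 → {n3, n4}; color 4 → {n2, n6}; color 5 → {n7}; color 6 → {n8}. No two adjacent vertices share a color.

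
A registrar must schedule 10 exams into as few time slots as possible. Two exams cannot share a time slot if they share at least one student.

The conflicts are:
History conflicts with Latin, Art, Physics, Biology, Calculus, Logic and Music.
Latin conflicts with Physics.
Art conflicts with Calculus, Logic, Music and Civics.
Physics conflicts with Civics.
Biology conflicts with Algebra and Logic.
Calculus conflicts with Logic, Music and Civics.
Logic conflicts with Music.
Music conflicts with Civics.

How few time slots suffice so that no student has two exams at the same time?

History, Art, Calculus, Logic, Music pairwise conflict, so at least 5 time slots are needed.
A valid assignment using 5 time slots: History=1, Latin=3, Art=5, Physics=2, Biology=3, Algebra=1, Calculus=3, Logic=2, Music=4, Civics=1. Every pair that conflicts lands in different time slots.

5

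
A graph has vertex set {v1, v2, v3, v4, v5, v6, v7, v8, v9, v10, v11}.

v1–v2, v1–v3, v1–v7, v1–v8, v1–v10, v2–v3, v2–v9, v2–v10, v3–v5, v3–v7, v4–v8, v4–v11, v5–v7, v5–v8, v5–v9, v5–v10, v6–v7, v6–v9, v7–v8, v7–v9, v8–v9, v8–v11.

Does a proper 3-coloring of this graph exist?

v5, v7, v8, v9 are pairwise adjacent (a clique of size 4), so at least 4 colors are needed.
So 3 colors are not enough.

No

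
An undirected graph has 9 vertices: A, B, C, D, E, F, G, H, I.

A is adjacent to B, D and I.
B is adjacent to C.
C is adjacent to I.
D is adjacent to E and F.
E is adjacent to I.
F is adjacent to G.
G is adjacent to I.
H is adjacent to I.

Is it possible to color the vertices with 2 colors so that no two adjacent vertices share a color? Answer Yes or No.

The cycle D-F-G-I-E-D has odd length 5, so it cannot be 2-colored; at least 3 colors are needed.
So 2 colors are not enough.

No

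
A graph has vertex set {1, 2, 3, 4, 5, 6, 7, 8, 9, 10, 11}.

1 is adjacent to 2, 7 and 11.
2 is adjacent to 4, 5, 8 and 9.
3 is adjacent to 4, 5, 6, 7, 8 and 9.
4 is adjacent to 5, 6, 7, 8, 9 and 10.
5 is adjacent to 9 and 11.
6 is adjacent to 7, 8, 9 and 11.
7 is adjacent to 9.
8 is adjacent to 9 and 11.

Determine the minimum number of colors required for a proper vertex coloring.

5

3, 4, 6, 8, 9 are mutually adjacent (a clique of size 5), so at least 5 colors are needed.
5 colors suffice: color a → {4, 11}; color b → {1, 9, 10}; color c → {2, 6}; color d → {5, 7, 8}; color e → {3}. Each edge has distinct colors on its endpoints.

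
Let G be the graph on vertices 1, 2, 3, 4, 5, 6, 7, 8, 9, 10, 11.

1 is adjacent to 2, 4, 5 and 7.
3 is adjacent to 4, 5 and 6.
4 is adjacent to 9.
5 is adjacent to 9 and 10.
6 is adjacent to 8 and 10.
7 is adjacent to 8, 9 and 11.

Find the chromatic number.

2

4 and 9 are adjacent, so at least 2 colors are needed.
2 colors suffice: color a → {1, 3, 8, 9, 10, 11}; color b → {2, 4, 5, 6, 7}. Each edge has distinct colors on its endpoints.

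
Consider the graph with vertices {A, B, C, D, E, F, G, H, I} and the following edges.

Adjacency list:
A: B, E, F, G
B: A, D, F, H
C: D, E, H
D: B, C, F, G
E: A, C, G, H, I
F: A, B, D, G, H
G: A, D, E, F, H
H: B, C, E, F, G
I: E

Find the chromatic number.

3

A, B, F are mutually adjacent, so at least 3 colors are needed.
A valid assignment using 3 colors: A=2, B=3, C=3, D=2, E=1, F=1, G=3, H=2, I=2. No two adjacent vertices share a color.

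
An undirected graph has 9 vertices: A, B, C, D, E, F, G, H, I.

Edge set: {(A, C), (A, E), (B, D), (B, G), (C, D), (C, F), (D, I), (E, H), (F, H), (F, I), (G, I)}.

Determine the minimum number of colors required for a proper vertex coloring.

The cycle H-F-C-A-E-H has odd length 5, so it cannot be 2-colored; at least 3 colors are needed.
3 colors suffice: color red → {B, C, E, I}; color blue → {A, D, F, G}; color green → {H}. Every edge joins two different colors.

3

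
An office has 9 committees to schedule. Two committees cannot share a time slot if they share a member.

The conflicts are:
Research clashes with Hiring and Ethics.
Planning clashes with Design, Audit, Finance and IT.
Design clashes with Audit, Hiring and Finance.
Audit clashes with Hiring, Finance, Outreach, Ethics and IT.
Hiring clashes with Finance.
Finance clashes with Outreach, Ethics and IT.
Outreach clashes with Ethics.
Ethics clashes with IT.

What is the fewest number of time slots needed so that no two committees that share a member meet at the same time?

4

Planning, Design, Audit, Finance all conflict with each other, so at least 4 time slots are needed.
4 time slots suffice: time slot 1 → {Research, Finance}; time slot 2 → {Audit}; time slot 3 → {Planning, Hiring, Ethics}; time slot 4 → {Design, Outreach, IT}. No two conflicting committees share a time slot.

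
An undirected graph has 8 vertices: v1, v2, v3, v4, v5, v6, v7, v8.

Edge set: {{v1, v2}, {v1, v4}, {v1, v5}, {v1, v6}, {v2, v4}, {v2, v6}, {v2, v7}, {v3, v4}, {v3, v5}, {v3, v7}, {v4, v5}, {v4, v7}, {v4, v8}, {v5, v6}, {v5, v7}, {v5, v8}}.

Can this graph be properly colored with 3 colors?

No

v3, v4, v5, v7 are pairwise adjacent (a clique of size 4), so at least 4 colors are needed.
So 3 colors are not enough.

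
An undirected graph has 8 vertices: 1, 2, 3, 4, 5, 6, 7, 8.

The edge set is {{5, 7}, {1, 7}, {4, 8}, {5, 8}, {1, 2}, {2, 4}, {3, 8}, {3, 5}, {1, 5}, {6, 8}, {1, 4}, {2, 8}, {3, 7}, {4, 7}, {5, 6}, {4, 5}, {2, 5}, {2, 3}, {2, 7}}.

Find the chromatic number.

1, 2, 4, 5, 7 are pairwise adjacent (a clique of size 5), so at least 5 colors are needed.
5 colors suffice: color a → {5}; color b → {2, 6}; color c → {7, 8}; color d → {3, 4}; color e → {1}. Each edge has distinct colors on its endpoints.

5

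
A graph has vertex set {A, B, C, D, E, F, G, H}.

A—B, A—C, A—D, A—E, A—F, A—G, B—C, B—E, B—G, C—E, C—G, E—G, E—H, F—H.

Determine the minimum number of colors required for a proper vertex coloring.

A, B, C, E, G form a clique, so at least 5 colors are needed.
5 colors suffice: color 1 → {A, H}; color 2 → {D, E, F}; color 3 → {G}; color 4 → {C}; color 5 → {B}. No two adjacent vertices share a color.

5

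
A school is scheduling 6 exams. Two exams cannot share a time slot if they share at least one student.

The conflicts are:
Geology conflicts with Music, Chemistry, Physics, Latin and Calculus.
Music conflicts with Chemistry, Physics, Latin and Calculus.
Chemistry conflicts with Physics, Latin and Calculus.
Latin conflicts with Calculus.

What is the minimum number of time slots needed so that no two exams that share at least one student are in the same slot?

Geology, Music, Chemistry, Latin, Calculus pairwise conflict, so at least 5 time slots are needed.
5 time slots suffice: time slot 1 → {Geology}; time slot 2 → {Chemistry}; time slot 3 → {Music}; time slot 4 → {Physics, Latin}; time slot 5 → {Calculus}. No two conflicting exams share a time slot.

5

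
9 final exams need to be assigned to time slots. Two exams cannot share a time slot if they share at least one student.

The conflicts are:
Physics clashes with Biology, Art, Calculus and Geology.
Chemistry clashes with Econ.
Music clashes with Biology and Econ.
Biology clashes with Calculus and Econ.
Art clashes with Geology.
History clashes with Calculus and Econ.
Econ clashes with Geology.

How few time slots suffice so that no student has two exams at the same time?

3

Physics, Art, Geology pairwise conflict, so at least 3 time slots are needed.
3 time slots suffice: time slot 1 → {Physics, Econ}; time slot 2 → {Chemistry, Biology, History, Geology}; time slot 3 → {Music, Art, Calculus}. Each listed conflict is separated.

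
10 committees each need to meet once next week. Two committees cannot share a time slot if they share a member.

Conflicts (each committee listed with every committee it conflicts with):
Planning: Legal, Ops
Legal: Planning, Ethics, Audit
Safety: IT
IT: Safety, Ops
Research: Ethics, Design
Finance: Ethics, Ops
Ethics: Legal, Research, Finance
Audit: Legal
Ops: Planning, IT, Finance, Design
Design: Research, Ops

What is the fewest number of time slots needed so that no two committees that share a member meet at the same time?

3

The cycle Legal-Planning-Ops-Finance-Ethics-Legal has odd length 5, so it cannot be 2-colored; at least 3 time slots are needed.
Using 3 time slots: Planning=3, Legal=2, Safety=1, IT=2, Research=2, Finance=2, Ethics=1, Audit=1, Ops=1, Design=3. Each listed conflict is separated.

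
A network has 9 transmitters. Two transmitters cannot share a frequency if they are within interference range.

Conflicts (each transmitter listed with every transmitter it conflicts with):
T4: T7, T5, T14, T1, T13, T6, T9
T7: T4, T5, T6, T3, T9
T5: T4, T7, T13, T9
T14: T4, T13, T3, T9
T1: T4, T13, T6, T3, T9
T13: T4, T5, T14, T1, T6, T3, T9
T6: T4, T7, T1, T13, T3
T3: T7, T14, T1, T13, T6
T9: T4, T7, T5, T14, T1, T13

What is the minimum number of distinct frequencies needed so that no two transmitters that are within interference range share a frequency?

4

T4, T14, T13, T9 all conflict with each other, so at least 4 frequencies are needed.
4 frequencies suffice: T4=2, T7=1, T5=4, T14=4, T1=4, T13=1, T6=3, T3=2, T9=3. No two conflicting transmitters share a frequency.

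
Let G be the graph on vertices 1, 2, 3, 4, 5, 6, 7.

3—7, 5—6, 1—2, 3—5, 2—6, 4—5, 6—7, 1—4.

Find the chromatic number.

The cycle 6-2-1-4-5-6 has odd length 5, so it cannot be 2-colored; at least 3 colors are needed.
3 colors suffice: color a → {1, 5, 7}; color b → {3, 4, 6}; color c → {2}. No two adjacent vertices share a color.

3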